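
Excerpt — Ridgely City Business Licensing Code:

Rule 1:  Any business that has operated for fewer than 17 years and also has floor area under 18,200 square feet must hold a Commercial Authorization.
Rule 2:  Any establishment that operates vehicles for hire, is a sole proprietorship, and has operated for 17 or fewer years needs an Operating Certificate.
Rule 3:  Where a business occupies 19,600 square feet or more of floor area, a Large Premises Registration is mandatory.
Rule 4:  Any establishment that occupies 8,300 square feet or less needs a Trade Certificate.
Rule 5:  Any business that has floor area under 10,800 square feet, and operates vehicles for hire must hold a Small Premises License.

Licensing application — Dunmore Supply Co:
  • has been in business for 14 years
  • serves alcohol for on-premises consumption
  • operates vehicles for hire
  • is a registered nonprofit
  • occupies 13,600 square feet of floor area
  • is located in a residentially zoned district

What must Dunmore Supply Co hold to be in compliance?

Rule 1: years in business 14 < 17; floor area 13,600 square feet < 18,200 square feet → Commercial Authorization required.
Rule 2: operates vehicles for hire; is a registered nonprofit (not: is a sole proprietorship); years in business 14 ≤ 17 → Operating Certificate not required.
Rule 3: floor area 13,600 square feet < 19,600 square feet → Large Premises Registration not required.
Rule 4: floor area 13,600 square feet > 8,300 square feet → Trade Certificate not required.
Rule 5: floor area 13,600 square feet ≥ 10,800 square feet; operates vehicles for hire → Small Premises License not required.

Commercial Authorization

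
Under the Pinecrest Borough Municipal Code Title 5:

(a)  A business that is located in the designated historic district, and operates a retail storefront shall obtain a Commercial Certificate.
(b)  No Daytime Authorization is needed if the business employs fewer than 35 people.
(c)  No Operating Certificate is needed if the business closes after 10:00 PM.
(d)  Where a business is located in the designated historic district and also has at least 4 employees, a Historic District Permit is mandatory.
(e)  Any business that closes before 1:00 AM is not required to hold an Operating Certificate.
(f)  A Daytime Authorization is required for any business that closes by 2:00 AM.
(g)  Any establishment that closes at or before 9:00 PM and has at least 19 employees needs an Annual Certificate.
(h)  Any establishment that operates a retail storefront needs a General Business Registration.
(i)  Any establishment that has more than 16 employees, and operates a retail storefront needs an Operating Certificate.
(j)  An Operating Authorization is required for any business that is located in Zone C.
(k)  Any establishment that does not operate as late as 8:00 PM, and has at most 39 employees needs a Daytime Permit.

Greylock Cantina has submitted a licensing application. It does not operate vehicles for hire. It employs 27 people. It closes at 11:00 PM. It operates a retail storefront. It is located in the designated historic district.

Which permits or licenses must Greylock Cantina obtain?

(a) is located in the designated historic district; operates a retail storefront → Commercial Certificate required.
(b) employees 27 < 35 → exempt from Daytime Authorization.
(c) closes 11:00 PM, after 10:00 PM → exempt from Operating Certificate.
(d) is located in the designated historic district; employees 27 ≥ 4 → Historic District Permit required.
(e) closes 11:00 PM, at/before 1:00 AM → exempt from Operating Certificate.
(f) closes 11:00 PM, at/before 2:00 AM → Daytime Authorization required.
(g) closes 11:00 PM, after 9:00 PM; employees 27 ≥ 19 → Annual Certificate not required.
(h) operates a retail storefront → General Business Registration required.
(i) employees 27 > 16; operates a retail storefront → Operating Certificate required.
(j) is located in the designated historic district (not: is located in Zone C) → Operating Authorization not required.
(k) closes 11:00 PM, after 8:00 PM; employees 27 ≤ 39 → Daytime Permit not required.

Commercial Certificate, General Business Registration, Historic District Permit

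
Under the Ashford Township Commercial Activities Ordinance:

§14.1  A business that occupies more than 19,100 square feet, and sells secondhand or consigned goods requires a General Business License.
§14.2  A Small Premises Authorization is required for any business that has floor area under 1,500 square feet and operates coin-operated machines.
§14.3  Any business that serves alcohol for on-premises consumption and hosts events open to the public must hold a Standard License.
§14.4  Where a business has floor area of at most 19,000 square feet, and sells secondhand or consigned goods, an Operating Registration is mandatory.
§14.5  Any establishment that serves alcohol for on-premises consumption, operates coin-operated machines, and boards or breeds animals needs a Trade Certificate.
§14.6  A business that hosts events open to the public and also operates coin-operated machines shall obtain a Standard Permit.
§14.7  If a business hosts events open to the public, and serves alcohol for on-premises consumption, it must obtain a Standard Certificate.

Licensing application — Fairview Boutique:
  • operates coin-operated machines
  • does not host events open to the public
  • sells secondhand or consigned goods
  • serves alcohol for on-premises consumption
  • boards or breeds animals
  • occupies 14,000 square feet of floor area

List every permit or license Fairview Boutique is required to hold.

§14.1 floor area 14,000 square feet ≤ 19,100 square feet; sells secondhand or consigned goods → General Business License not required.
§14.2 floor area 14,000 square feet ≥ 1,500 square feet; operates coin-operated machines → Small Premises Authorization not required.
§14.3 serves alcohol for on-premises consumption; does not host events open to the public → Standard License not required.
§14.4 floor area 14,000 square feet ≤ 19,000 square feet; sells secondhand or consigned goods → Operating Registration required.
§14.5 serves alcohol for on-premises consumption; operates coin-operated machines; boards or breeds animals → Trade Certificate required.
§14.6 does not host events open to the public; operates coin-operated machines → Standard Permit not required.
§14.7 does not host events open to the public; serves alcohol for on-premises consumption → Standard Certificate not required.

Operating Registration, Trade Certificate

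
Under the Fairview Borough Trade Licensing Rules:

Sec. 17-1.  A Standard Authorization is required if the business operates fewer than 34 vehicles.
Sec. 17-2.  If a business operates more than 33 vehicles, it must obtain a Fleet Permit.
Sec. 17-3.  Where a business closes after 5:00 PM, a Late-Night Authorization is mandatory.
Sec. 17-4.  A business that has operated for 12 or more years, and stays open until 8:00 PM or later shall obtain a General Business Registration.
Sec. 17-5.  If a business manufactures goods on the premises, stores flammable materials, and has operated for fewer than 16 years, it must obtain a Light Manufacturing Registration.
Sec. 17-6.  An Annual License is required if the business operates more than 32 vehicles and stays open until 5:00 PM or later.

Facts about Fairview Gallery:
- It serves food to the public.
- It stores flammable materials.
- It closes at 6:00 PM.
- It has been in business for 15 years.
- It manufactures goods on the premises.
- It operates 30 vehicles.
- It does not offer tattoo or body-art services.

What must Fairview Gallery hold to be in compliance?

Late-Night Authorization, Light Manufacturing Registration, Standard Authorization

Sec. 17-1. vehicles 30 < 34 → Standard Authorization required.
Sec. 17-2. vehicles 30 ≤ 33 → Fleet Permit not required.
Sec. 17-3. closes 6:00 PM, after 5:00 PM → Late-Night Authorization required.
Sec. 17-4. years in business 15 ≥ 12; closes 6:00 PM, at/before 8:00 PM → General Business Registration not required.
Sec. 17-5. manufactures goods on the premises; stores flammable materials; years in business 15 < 16 → Light Manufacturing Registration required.
Sec. 17-6. vehicles 30 ≤ 32; closes 6:00 PM, after 5:00 PM → Annual License not required.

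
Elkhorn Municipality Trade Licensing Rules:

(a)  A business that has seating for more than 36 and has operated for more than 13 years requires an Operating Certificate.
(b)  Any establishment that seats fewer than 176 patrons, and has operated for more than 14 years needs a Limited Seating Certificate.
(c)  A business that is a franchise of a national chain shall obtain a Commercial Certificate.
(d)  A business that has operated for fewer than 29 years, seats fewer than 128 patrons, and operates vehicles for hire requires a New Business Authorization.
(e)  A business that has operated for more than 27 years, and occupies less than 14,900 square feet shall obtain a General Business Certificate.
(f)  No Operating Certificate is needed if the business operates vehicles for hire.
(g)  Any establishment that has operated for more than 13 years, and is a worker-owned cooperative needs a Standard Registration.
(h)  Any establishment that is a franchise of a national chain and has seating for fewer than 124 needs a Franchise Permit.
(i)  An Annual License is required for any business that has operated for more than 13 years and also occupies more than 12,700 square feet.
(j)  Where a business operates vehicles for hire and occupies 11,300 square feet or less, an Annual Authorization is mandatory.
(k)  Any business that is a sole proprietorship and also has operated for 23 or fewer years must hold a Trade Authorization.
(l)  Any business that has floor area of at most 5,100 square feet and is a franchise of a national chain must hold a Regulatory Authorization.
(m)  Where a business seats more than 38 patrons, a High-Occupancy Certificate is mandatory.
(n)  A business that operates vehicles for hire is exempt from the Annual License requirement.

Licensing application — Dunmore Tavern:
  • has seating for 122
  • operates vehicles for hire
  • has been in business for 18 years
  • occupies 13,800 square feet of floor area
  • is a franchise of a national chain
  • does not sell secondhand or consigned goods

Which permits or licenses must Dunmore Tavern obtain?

(a) seating 122 > 36; years in business 18 > 13 → Operating Certificate required.
(b) seating 122 < 176; years in business 18 > 14 → Limited Seating Certificate required.
(c) is a franchise of a national chain → Commercial Certificate required.
(d) years in business 18 < 29; seating 122 < 128; operates vehicles for hire → New Business Authorization required.
(e) years in business 18 ≤ 27; floor area 13,800 square feet < 14,900 square feet → General Business Certificate not required.
(f) operates vehicles for hire → exempt from Operating Certificate.
(g) years in business 18 > 13; is a franchise of a national chain (not: is a worker-owned cooperative) → Standard Registration not required.
(h) is a franchise of a national chain; seating 122 < 124 → Franchise Permit required.
(i) years in business 18 > 13; floor area 13,800 square feet > 12,700 square feet → Annual License required.
(j) operates vehicles for hire; floor area 13,800 square feet > 11,300 square feet → Annual Authorization not required.
(k) is a franchise of a national chain (not: is a sole proprietorship); years in business 18 ≤ 23 → Trade Authorization not required.
(l) floor area 13,800 square feet > 5,100 square feet; is a franchise of a national chain → Regulatory Authorization not required.
(m) seating 122 > 38 → High-Occupancy Certificate required.
(n) operates vehicles for hire → exempt from Annual License.

Commercial Certificate, Franchise Permit, High-Occupancy Certificate, Limited Seating Certificate, New Business Authorization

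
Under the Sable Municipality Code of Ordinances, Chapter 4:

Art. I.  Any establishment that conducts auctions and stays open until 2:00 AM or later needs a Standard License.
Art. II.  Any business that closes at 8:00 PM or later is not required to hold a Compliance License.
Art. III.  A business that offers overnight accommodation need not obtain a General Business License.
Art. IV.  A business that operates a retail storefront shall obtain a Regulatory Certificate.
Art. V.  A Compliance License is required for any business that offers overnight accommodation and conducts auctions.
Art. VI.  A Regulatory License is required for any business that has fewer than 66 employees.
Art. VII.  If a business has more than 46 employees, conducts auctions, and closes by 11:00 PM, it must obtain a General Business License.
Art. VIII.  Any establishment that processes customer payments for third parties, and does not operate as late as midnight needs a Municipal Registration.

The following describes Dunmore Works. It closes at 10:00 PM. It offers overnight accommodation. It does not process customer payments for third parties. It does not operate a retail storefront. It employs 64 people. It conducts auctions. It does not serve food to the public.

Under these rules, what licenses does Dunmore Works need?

Art. I. conducts auctions; closes 10:00 PM, at/before 2:00 AM → Standard License not required.
Art. II. closes 10:00 PM, after 8:00 PM → exempt from Compliance License.
Art. III. offers overnight accommodation → exempt from General Business License.
Art. IV. does not operate a retail storefront → Regulatory Certificate not required.
Art. V. offers overnight accommodation; conducts auctions → Compliance License required.
Art. VI. employees 64 < 66 → Regulatory License required.
Art. VII. employees 64 > 46; conducts auctions; closes 10:00 PM, at/before 11:00 PM → General Business License required.
Art. VIII. does not process customer payments for third parties; closes 10:00 PM, at/before midnight → Municipal Registration not required.

Regulatory License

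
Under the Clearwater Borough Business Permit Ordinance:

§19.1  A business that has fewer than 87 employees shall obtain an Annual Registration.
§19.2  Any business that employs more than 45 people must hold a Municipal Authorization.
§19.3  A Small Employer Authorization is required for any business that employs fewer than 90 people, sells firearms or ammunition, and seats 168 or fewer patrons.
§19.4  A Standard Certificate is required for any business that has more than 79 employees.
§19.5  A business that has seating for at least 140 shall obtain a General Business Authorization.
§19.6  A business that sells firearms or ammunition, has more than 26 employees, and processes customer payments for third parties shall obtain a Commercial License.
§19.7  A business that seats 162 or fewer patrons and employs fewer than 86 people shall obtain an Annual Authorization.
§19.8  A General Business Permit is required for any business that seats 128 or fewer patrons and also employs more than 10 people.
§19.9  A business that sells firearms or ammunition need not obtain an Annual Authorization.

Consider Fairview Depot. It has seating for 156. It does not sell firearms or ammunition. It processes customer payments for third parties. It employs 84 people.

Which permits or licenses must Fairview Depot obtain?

Annual Authorization, Annual Registration, General Business Authorization, Municipal Authorization, Standard Certificate

§19.1 employees 84 < 87 → Annual Registration required.
§19.2 employees 84 > 45 → Municipal Authorization required.
§19.3 employees 84 < 90; does not sell firearms or ammunition; seating 156 ≤ 168 → Small Employer Authorization not required.
§19.4 employees 84 > 79 → Standard Certificate required.
§19.5 seating 156 ≥ 140 → General Business Authorization required.
§19.6 does not sell firearms or ammunition; employees 84 > 26; processes customer payments for third parties → Commercial License not required.
§19.7 seating 156 ≤ 162; employees 84 < 86 → Annual Authorization required.
§19.8 seating 156 > 128; employees 84 > 10 → General Business Permit not required.
§19.9 does not sell firearms or ammunition → Annual Authorization exemption does not apply.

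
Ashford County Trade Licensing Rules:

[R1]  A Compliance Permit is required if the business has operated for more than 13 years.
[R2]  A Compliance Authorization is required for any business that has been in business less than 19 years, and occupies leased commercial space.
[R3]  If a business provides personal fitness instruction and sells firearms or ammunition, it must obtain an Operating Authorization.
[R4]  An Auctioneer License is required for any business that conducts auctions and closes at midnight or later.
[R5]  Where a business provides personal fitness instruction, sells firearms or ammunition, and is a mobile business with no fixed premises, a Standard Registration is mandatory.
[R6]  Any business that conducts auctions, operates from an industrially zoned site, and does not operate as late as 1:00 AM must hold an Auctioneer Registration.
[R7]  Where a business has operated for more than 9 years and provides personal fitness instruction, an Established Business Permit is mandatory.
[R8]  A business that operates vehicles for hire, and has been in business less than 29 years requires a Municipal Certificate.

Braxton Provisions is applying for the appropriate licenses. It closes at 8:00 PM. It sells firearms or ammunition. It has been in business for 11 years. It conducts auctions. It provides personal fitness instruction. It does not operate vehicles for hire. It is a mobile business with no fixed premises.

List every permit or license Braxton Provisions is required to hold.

Established Business Permit, Operating Authorization, Standard Registration

[R1] years in business 11 ≤ 13 → Compliance Permit not required.
[R2] years in business 11 < 19; is a mobile business with no fixed premises (not: occupies leased commercial space) → Compliance Authorization not required.
[R3] provides personal fitness instruction; sells firearms or ammunition → Operating Authorization required.
[R4] conducts auctions; closes 8:00 PM, at/before midnight → Auctioneer License not required.
[R5] provides personal fitness instruction; sells firearms or ammunition; is a mobile business with no fixed premises → Standard Registration required.
[R6] conducts auctions; is a mobile business with no fixed premises (not: operates from an industrially zoned site); closes 8:00 PM, at/before 1:00 AM → Auctioneer Registration not required.
[R7] years in business 11 > 9; provides personal fitness instruction → Established Business Permit required.
[R8] does not operate vehicles for hire; years in business 11 < 29 → Municipal Certificate not required.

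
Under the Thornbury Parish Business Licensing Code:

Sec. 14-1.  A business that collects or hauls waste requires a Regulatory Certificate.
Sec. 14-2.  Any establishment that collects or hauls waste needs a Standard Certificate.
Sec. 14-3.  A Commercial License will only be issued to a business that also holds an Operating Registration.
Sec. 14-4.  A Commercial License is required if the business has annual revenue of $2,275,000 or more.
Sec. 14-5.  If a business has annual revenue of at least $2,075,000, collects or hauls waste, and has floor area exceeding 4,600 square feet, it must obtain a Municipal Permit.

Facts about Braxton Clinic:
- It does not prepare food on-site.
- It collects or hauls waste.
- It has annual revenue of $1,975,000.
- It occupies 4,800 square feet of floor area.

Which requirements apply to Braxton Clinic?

Regulatory Certificate, Standard Certificate

Sec. 14-1. collects or hauls waste → Regulatory Certificate required.
Sec. 14-2. collects or hauls waste → Standard Certificate required.
Sec. 14-3. Commercial License is not required → no effect.
Sec. 14-4. revenue $1,975,000 < $2,275,000 → Commercial License not required.
Sec. 14-5. revenue $1,975,000 < $2,075,000; collects or hauls waste; floor area 4,800 square feet > 4,600 square feet → Municipal Permit not required.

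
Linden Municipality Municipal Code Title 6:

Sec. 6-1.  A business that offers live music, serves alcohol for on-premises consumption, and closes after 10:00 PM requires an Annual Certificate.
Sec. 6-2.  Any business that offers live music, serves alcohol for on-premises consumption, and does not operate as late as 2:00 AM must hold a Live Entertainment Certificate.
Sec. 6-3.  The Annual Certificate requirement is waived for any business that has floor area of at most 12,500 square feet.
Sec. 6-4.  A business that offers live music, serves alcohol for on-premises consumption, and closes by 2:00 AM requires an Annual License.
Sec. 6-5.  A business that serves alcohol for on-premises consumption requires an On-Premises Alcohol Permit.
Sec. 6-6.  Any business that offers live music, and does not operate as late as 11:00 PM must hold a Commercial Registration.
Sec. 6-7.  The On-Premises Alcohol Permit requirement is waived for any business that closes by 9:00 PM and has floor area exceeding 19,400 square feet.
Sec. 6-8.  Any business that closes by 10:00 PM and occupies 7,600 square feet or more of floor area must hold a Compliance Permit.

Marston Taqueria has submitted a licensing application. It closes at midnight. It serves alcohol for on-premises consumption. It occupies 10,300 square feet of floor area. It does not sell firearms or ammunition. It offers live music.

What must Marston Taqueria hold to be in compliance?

Annual License, Live Entertainment Certificate, On-Premises Alcohol Permit

Sec. 6-1. offers live music; serves alcohol for on-premises consumption; closes midnight, after 10:00 PM → Annual Certificate required.
Sec. 6-2. offers live music; serves alcohol for on-premises consumption; closes midnight, at/before 2:00 AM → Live Entertainment Certificate required.
Sec. 6-3. floor area 10,300 square feet ≤ 12,500 square feet → exempt from Annual Certificate.
Sec. 6-4. offers live music; serves alcohol for on-premises consumption; closes midnight, at/before 2:00 AM → Annual License required.
Sec. 6-5. serves alcohol for on-premises consumption → On-Premises Alcohol Permit required.
Sec. 6-6. offers live music; closes midnight, after 11:00 PM → Commercial Registration not required.
Sec. 6-7. closes midnight, after 9:00 PM; floor area 10,300 square feet ≤ 19,400 square feet → On-Premises Alcohol Permit exemption does not apply.
Sec. 6-8. closes midnight, after 10:00 PM; floor area 10,300 square feet ≥ 7,600 square feet → Compliance Permit not required.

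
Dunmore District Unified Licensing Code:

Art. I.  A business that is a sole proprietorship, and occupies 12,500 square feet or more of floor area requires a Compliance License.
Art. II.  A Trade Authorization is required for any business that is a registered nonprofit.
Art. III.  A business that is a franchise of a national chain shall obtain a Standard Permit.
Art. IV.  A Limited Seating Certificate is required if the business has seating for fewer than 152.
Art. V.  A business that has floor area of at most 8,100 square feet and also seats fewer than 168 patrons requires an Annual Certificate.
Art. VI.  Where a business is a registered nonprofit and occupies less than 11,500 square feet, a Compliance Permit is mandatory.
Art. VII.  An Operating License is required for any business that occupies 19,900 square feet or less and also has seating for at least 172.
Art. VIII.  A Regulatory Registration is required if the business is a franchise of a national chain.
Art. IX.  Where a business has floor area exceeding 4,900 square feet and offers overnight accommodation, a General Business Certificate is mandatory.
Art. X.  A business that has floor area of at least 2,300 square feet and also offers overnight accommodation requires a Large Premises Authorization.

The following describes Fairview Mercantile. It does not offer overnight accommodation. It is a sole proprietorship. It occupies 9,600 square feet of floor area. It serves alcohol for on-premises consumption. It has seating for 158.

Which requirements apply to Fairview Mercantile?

None

Art. I. is a sole proprietorship; floor area 9,600 square feet < 12,500 square feet → Compliance License not required.
Art. II. is a sole proprietorship (not: is a registered nonprofit) → Trade Authorization not required.
Art. III. is a sole proprietorship (not: is a franchise of a national chain) → Standard Permit not required.
Art. IV. seating 158 ≥ 152 → Limited Seating Certificate not required.
Art. V. floor area 9,600 square feet > 8,100 square feet; seating 158 < 168 → Annual Certificate not required.
Art. VI. is a sole proprietorship (not: is a registered nonprofit); floor area 9,600 square feet < 11,500 square feet → Compliance Permit not required.
Art. VII. floor area 9,600 square feet ≤ 19,900 square feet; seating 158 < 172 → Operating License not required.
Art. VIII. is a sole proprietorship (not: is a franchise of a national chain) → Regulatory Registration not required.
Art. IX. floor area 9,600 square feet > 4,900 square feet; does not offer overnight accommodation → General Business Certificate not required.
Art. X. floor area 9,600 square feet ≥ 2,300 square feet; does not offer overnight accommodation → Large Premises Authorization not required.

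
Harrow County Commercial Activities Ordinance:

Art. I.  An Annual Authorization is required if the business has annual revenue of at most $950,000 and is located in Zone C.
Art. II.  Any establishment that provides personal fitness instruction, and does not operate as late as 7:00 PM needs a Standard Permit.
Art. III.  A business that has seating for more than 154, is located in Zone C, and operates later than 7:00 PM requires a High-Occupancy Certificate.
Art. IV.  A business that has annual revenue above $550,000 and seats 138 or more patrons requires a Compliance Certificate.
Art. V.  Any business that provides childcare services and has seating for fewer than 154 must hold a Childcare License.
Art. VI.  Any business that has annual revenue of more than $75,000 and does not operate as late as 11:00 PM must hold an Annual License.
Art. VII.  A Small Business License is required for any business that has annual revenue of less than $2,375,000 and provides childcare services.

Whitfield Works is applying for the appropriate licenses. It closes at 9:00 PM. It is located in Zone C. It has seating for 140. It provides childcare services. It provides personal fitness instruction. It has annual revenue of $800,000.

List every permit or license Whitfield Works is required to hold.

Art. I. revenue $800,000 ≤ $950,000; is located in Zone C → Annual Authorization required.
Art. II. provides personal fitness instruction; closes 9:00 PM, after 7:00 PM → Standard Permit not required.
Art. III. seating 140 ≤ 154; is located in Zone C; closes 9:00 PM, after 7:00 PM → High-Occupancy Certificate not required.
Art. IV. revenue $800,000 > $550,000; seating 140 ≥ 138 → Compliance Certificate required.
Art. V. provides childcare services; seating 140 < 154 → Childcare License required.
Art. VI. revenue $800,000 > $75,000; closes 9:00 PM, at/before 11:00 PM → Annual License required.
Art. VII. revenue $800,000 < $2,375,000; provides childcare services → Small Business License required.

Annual Authorization, Annual License, Childcare License, Compliance Certificate, Small Business License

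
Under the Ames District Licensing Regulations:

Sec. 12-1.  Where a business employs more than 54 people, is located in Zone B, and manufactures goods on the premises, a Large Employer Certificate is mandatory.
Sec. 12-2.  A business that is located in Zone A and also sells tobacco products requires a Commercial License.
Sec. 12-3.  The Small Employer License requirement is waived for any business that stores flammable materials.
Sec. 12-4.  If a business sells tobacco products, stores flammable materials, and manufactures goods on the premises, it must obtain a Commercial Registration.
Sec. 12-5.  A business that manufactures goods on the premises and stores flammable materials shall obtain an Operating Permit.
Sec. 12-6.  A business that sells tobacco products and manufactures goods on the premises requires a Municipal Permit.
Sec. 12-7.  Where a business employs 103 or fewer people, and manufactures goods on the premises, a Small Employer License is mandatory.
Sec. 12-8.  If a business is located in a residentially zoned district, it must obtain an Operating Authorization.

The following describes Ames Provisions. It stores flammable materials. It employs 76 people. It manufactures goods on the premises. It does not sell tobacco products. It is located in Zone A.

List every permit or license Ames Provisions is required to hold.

Operating Permit

Sec. 12-1. employees 76 > 54; is located in Zone A (not: is located in Zone B); manufactures goods on the premises → Large Employer Certificate not required.
Sec. 12-2. is located in Zone A; does not sell tobacco products → Commercial License not required.
Sec. 12-3. stores flammable materials → exempt from Small Employer License.
Sec. 12-4. does not sell tobacco products; stores flammable materials; manufactures goods on the premises → Commercial Registration not required.
Sec. 12-5. manufactures goods on the premises; stores flammable materials → Operating Permit required.
Sec. 12-6. does not sell tobacco products; manufactures goods on the premises → Municipal Permit not required.
Sec. 12-7. employees 76 ≤ 103; manufactures goods on the premises → Small Employer License required.
Sec. 12-8. is located in Zone A (not: is located in a residentially zoned district) → Operating Authorization not required.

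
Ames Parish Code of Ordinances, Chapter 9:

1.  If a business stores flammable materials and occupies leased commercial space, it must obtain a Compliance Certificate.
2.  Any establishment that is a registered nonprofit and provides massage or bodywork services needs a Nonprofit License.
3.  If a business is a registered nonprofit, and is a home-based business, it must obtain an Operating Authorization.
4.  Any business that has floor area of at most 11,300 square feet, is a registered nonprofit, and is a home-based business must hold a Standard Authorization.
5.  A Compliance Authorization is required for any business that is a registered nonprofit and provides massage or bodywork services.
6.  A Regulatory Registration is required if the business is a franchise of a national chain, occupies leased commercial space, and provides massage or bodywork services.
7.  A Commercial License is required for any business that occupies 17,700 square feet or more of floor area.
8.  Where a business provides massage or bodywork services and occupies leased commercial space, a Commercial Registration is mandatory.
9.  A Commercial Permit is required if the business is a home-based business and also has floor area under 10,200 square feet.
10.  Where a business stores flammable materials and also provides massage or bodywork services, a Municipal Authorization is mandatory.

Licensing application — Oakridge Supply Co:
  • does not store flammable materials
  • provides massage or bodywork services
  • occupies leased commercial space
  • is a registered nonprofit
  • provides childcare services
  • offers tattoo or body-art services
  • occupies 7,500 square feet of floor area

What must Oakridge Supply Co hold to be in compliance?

Commercial Registration, Compliance Authorization, Nonprofit License

1. does not store flammable materials; occupies leased commercial space → Compliance Certificate not required.
2. is a registered nonprofit; provides massage or bodywork services → Nonprofit License required.
3. is a registered nonprofit; occupies leased commercial space (not: is a home-based business) → Operating Authorization not required.
4. floor area 7,500 square feet ≤ 11,300 square feet; is a registered nonprofit; occupies leased commercial space (not: is a home-based business) → Standard Authorization not required.
5. is a registered nonprofit; provides massage or bodywork services → Compliance Authorization required.
6. is a registered nonprofit (not: is a franchise of a national chain); occupies leased commercial space; provides massage or bodywork services → Regulatory Registration not required.
7. floor area 7,500 square feet < 17,700 square feet → Commercial License not required.
8. provides massage or bodywork services; occupies leased commercial space → Commercial Registration required.
9. occupies leased commercial space (not: is a home-based business); floor area 7,500 square feet < 10,200 square feet → Commercial Permit not required.
10. does not store flammable materials; provides massage or bodywork services → Municipal Authorization not required.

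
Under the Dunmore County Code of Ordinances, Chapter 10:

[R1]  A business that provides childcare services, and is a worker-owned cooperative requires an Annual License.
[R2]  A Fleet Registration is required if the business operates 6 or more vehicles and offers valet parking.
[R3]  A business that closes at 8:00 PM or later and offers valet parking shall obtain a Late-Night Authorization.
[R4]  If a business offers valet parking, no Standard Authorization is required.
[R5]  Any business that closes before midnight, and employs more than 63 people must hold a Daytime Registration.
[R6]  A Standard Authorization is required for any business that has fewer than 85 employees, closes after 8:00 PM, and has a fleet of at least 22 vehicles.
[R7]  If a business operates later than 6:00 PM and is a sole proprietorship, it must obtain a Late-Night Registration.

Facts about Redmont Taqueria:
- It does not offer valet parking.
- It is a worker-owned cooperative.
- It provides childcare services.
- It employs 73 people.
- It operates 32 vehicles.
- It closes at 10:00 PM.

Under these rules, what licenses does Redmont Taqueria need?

Annual License, Daytime Registration, Standard Authorization

[R1] provides childcare services; is a worker-owned cooperative → Annual License required.
[R2] vehicles 32 ≥ 6; does not offer valet parking → Fleet Registration not required.
[R3] closes 10:00 PM, after 8:00 PM; does not offer valet parking → Late-Night Authorization not required.
[R4] does not offer valet parking → Standard Authorization exemption does not apply.
[R5] closes 10:00 PM, at/before midnight; employees 73 > 63 → Daytime Registration required.
[R6] employees 73 < 85; closes 10:00 PM, after 8:00 PM; vehicles 32 ≥ 22 → Standard Authorization required.
[R7] closes 10:00 PM, after 6:00 PM; is a worker-owned cooperative (not: is a sole proprietorship) → Late-Night Registration not required.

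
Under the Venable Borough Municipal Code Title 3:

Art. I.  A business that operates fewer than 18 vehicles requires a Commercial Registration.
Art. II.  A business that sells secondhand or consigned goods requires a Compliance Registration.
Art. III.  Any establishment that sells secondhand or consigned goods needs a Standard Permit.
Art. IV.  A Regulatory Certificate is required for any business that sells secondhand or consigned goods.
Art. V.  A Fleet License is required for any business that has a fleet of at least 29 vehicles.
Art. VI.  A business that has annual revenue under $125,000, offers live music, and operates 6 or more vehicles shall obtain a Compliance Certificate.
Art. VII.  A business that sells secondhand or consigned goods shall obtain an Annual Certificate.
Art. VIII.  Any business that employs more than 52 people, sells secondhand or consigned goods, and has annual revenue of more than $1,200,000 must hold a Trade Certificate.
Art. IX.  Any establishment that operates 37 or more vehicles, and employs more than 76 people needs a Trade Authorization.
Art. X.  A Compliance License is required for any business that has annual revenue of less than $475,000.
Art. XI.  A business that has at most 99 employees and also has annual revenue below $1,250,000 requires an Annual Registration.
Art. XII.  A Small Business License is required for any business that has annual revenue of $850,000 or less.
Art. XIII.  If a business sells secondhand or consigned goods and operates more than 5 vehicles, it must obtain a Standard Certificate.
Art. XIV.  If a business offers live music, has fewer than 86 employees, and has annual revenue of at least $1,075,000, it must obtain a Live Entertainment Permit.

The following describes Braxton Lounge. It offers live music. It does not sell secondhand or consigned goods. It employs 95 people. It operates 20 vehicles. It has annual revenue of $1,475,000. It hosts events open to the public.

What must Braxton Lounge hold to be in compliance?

Art. I. vehicles 20 ≥ 18 → Commercial Registration not required.
Art. II. does not sell secondhand or consigned goods → Compliance Registration not required.
Art. III. does not sell secondhand or consigned goods → Standard Permit not required.
Art. IV. does not sell secondhand or consigned goods → Regulatory Certificate not required.
Art. V. vehicles 20 < 29 → Fleet License not required.
Art. VI. revenue $1,475,000 ≥ $125,000; offers live music; vehicles 20 ≥ 6 → Compliance Certificate not required.
Art. VII. does not sell secondhand or consigned goods → Annual Certificate not required.
Art. VIII. employees 95 > 52; does not sell secondhand or consigned goods; revenue $1,475,000 > $1,200,000 → Trade Certificate not required.
Art. IX. vehicles 20 < 37; employees 95 > 76 → Trade Authorization not required.
Art. X. revenue $1,475,000 ≥ $475,000 → Compliance License not required.
Art. XI. employees 95 ≤ 99; revenue $1,475,000 ≥ $1,250,000 → Annual Registration not required.
Art. XII. revenue $1,475,000 > $850,000 → Small Business License not required.
Art. XIII. does not sell secondhand or consigned goods; vehicles 20 > 5 → Standard Certificate not required.
Art. XIV. offers live music; employees 95 ≥ 86; revenue $1,475,000 ≥ $1,075,000 → Live Entertainment Permit not required.

None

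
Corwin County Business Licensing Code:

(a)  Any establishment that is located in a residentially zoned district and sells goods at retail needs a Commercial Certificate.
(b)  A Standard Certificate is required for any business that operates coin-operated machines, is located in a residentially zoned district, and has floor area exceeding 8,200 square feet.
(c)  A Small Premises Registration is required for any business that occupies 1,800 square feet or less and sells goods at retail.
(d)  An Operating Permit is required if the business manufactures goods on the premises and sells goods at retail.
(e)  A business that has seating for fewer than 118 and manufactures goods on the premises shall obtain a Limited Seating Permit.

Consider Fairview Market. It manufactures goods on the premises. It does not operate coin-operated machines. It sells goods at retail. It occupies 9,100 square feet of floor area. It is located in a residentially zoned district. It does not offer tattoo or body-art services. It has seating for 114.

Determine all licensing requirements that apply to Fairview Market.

(a) is located in a residentially zoned district; sells goods at retail → Commercial Certificate required.
(b) does not operate coin-operated machines; is located in a residentially zoned district; floor area 9,100 square feet > 8,200 square feet → Standard Certificate not required.
(c) floor area 9,100 square feet > 1,800 square feet; sells goods at retail → Small Premises Registration not required.
(d) manufactures goods on the premises; sells goods at retail → Operating Permit required.
(e) seating 114 < 118; manufactures goods on the premises → Limited Seating Permit required.

Commercial Certificate, Limited Seating Permit, Operating Permit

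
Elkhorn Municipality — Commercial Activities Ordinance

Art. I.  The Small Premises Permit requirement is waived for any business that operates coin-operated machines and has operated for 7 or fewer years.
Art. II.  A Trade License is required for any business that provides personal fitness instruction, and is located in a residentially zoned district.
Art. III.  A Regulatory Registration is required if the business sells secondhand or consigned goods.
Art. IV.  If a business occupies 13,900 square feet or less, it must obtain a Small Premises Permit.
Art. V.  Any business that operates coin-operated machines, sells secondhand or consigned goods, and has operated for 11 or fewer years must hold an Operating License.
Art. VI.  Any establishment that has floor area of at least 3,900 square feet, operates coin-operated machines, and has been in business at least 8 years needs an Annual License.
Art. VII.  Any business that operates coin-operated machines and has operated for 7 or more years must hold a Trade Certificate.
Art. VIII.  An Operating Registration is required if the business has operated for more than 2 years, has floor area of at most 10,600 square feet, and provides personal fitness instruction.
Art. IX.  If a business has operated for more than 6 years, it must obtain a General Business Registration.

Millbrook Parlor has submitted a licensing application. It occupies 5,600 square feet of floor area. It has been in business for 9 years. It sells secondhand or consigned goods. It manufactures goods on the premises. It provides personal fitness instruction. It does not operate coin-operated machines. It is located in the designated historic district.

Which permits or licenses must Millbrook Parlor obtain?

Art. I. does not operate coin-operated machines; years in business 9 > 7 → Small Premises Permit exemption does not apply.
Art. II. provides personal fitness instruction; is located in the designated historic district (not: is located in a residentially zoned district) → Trade License not required.
Art. III. sells secondhand or consigned goods → Regulatory Registration required.
Art. IV. floor area 5,600 square feet ≤ 13,900 square feet → Small Premises Permit required.
Art. V. does not operate coin-operated machines; sells secondhand or consigned goods; years in business 9 ≤ 11 → Operating License not required.
Art. VI. floor area 5,600 square feet ≥ 3,900 square feet; does not operate coin-operated machines; years in business 9 ≥ 8 → Annual License not required.
Art. VII. does not operate coin-operated machines; years in business 9 ≥ 7 → Trade Certificate not required.
Art. VIII. years in business 9 > 2; floor area 5,600 square feet ≤ 10,600 square feet; provides personal fitness instruction → Operating Registration required.
Art. IX. years in business 9 > 6 → General Business Registration required.

General Business Registration, Operating Registration, Regulatory Registration, Small Premises Permit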